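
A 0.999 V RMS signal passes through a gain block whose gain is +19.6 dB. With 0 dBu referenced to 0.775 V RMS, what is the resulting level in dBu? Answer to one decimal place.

+21.8 dBu

Input level: 20·log₁₀(0.999/0.775) = 2.21 dBu.
Output: 2.21 + 19.6 = +21.8 dBu.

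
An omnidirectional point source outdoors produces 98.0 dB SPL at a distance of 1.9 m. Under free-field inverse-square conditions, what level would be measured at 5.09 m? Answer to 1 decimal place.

89.4 dB SPL

Inverse-square spreading gives ΔL = −20·log₁₀(d₂/d₁).
ΔL = −20·log₁₀(5.09/1.9) = -8.56 dB, so L₂ = 98.0 + (-8.56) = 89.4 dB SPL.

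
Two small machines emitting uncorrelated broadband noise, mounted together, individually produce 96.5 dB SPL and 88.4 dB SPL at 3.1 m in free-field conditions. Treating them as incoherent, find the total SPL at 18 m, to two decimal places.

Combined at 3.1 m: 10·log₁₀(10^(96.5/10)+10^(88.4/10)) = 97.125 dB SPL.
Then apply −20·log₁₀(18/3.1) = -15.278 dB → 81.85 dB SPL.

81.85 dB SPL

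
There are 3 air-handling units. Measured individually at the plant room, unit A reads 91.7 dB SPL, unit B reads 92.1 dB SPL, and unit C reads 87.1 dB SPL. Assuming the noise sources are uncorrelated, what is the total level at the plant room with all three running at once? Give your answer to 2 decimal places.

Add the sources as powers (linear), then convert back to dB:
L_total = 10·log₁₀(10^(91.7/10) + 10^(92.1/10) + 10^(87.1/10)) = 10·log₁₀(3614000000) = 95.58 dB SPL.

95.58 dB SPL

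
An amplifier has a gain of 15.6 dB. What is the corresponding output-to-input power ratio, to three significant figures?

Power ratio = 10^(dB/10).
10^(15.6/10) = 10^(1.560) = 36.3.

36.3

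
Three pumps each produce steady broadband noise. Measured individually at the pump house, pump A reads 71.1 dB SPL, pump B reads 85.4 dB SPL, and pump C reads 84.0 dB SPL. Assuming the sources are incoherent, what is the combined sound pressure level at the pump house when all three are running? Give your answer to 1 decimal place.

Uncorrelated sources add in intensity (power), not in dB.
L_total = 10·log₁₀(10^(71.1/10) + 10^(85.4/10) + 10^(84.0/10)) = 10·log₁₀(610800000) = 87.9 dB SPL.

87.9 dB SPL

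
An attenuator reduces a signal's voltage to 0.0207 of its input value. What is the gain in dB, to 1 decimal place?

-33.7 dB

Voltage is an amplitude quantity, so gain = 20·log₁₀(V_out/V_in).
20·log₁₀(0.0207) = -33.7 dB.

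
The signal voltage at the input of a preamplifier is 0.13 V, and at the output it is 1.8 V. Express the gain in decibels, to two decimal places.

Voltage is an amplitude quantity, so gain = 20·log₁₀(V_out/V_in).
20·log₁₀(1.8/0.13) = 20·log₁₀(13.85) = 22.83 dB.

22.83 dB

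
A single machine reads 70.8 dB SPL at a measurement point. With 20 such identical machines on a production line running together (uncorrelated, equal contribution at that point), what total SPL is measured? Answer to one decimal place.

20 equal incoherent sources raise the level by 10·log₁₀(20) = 13.01 dB.
L_total = 70.8 + 13.01 = 83.8 dB SPL.

83.8 dB SPL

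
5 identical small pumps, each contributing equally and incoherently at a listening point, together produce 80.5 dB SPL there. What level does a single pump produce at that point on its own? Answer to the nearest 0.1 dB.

5 equal incoherent sources add 10·log₁₀(5) = 6.99 dB over one source.
L_one = 80.5 − 6.99 = 73.5 dB SPL.

73.5 dB SPL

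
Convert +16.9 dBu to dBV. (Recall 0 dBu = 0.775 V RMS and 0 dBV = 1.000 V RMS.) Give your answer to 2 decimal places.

The offset between the scales is 20·log₁₀(0.775/1.000) = −2.214 dB.
So dBV = +16.9 − 2.214 = +14.69 dBV.

+14.69 dBV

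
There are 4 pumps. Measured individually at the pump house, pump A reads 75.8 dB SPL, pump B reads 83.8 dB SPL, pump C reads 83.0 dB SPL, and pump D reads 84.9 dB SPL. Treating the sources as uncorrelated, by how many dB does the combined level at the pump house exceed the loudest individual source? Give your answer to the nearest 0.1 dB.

4.1 dB

Incoherent sources sum as intensities:
L_total = 10·log₁₀(10^(75.8/10) + 10^(83.8/10) + 10^(83.0/10) + 10^(84.9/10)) = 88.96 dB SPL.
Excess over the loudest (84.9 dB): 88.96 − 84.9 = 4.1 dB.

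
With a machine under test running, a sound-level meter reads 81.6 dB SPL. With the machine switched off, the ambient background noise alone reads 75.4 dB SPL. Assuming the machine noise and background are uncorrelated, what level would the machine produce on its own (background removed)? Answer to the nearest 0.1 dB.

Background correction is a power subtraction:
L_src = 10·log₁₀(10^(81.6/10) − 10^(75.4/10)) = 10·log₁₀(109900000) = 80.4 dB SPL.

80.4 dB SPL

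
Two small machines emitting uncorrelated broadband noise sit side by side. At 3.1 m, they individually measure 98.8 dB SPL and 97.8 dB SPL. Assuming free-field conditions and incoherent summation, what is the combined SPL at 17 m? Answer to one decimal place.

86.6 dB SPL

Combined at 3.1 m: 10·log₁₀(10^(98.8/10)+10^(97.8/10)) = 101.34 dB SPL.
Then apply −20·log₁₀(17/3.1) = -14.78 dB → 86.6 dB SPL.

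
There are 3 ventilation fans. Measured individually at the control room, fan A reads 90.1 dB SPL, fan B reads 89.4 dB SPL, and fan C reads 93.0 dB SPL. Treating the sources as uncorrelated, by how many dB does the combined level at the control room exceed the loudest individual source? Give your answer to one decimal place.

Incoherent sources sum as intensities:
L_total = 10·log₁₀(10^(90.1/10) + 10^(89.4/10) + 10^(93.0/10)) = 95.90 dB SPL.
Excess over the loudest (93.0 dB): 95.90 − 93.0 = 2.9 dB.

2.9 dB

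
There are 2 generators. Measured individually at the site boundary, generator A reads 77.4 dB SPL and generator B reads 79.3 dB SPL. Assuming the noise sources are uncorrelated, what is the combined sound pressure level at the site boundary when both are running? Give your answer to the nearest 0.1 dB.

Uncorrelated sources add in intensity (power), not in dB.
L_total = 10·log₁₀(10^(77.4/10) + 10^(79.3/10)) = 10·log₁₀(140100000) = 81.5 dB SPL.

81.5 dB SPL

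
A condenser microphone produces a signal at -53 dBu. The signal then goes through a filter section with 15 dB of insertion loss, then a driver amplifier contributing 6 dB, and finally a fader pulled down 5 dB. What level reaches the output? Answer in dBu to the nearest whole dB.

-67 dBu

Cascaded gains and losses add directly in dB.
-53 − 15 + 6 − 5 = -67 dBu.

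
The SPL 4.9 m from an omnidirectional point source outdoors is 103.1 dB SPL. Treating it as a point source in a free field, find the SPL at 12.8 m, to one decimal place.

Free-field point source: level drops by 20·log₁₀ of the distance ratio.
ΔL = −20·log₁₀(12.8/4.9) = -8.34 dB, so L₂ = 103.1 + (-8.34) = 94.8 dB SPL.

94.8 dB SPL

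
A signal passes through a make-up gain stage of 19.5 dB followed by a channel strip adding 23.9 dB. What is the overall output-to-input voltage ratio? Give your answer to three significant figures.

148

Net gain = 19.5 + 23.9 = 43.4 dB.
Voltage ratio = 10^(43.4/20) = 148.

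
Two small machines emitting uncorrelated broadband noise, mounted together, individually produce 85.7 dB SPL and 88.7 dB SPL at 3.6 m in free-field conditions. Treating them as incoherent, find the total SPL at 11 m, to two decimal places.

80.76 dB SPL

Combined at 3.6 m: 10·log₁₀(10^(85.7/10)+10^(88.7/10)) = 90.464 dB SPL.
Then apply −20·log₁₀(11/3.6) = -9.702 dB → 80.76 dB SPL.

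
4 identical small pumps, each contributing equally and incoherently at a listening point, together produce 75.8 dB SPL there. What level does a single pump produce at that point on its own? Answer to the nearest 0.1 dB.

4 equal incoherent sources add 10·log₁₀(4) = 6.02 dB over one source.
L_one = 75.8 − 6.02 = 69.8 dB SPL.

69.8 dB SPL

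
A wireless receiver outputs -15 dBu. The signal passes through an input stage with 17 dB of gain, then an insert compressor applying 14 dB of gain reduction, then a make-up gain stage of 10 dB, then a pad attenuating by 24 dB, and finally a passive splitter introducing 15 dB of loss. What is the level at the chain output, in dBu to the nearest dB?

Cascaded gains and losses add directly in dB.
-15 + 17 − 14 + 10 − 24 − 15 = -41 dBu.

-41 dBu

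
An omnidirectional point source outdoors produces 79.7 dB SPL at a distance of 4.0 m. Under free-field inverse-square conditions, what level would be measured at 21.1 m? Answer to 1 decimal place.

Inverse-square spreading gives ΔL = −20·log₁₀(d₂/d₁).
ΔL = −20·log₁₀(21.1/4.0) = -14.44 dB, so L₂ = 79.7 + (-14.44) = 65.3 dB SPL.

65.3 dB SPL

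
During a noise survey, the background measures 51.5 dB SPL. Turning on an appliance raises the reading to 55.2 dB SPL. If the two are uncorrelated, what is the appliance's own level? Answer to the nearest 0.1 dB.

52.8 dB SPL

Subtract intensities: L_src = 10·log₁₀(10^(L_total/10) − 10^(L_bg/10)).
L_src = 10·log₁₀(10^(55.2/10) − 10^(51.5/10)) = 10·log₁₀(189900) = 52.8 dB SPL.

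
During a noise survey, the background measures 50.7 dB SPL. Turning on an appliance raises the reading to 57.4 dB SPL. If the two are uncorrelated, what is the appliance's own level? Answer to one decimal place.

Background correction is a power subtraction:
L_src = 10·log₁₀(10^(57.4/10) − 10^(50.7/10)) = 10·log₁₀(432100) = 56.4 dB SPL.

56.4 dB SPL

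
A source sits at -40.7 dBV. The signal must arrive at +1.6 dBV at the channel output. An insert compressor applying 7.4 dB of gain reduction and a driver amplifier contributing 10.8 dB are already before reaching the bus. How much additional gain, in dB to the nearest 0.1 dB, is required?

38.9 dB

The required make-up gain is the shortfall in the dB sum.
G = +1.6 − (-40.7) + 7.4 − 10.8 = 38.9 dB.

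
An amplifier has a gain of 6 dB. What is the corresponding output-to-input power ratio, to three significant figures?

3.98

Power ratio = 10^(dB/10).
10^(6/10) = 10^(0.6000) = 3.98.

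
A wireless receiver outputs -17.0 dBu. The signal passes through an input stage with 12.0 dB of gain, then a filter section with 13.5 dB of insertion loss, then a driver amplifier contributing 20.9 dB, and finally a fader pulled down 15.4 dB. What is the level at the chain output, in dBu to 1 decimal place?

-13.0 dBu

Gain stages sum in dB:
-17.0 + 12.0 − 13.5 + 20.9 − 15.4 = -13.0 dBu.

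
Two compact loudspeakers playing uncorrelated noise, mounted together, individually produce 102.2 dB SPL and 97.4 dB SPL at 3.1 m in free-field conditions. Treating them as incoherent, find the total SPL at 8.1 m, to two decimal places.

95.10 dB SPL

Combined at 3.1 m: 10·log₁₀(10^(102.2/10)+10^(97.4/10)) = 103.442 dB SPL.
Then apply −20·log₁₀(8.1/3.1) = -8.342 dB → 95.10 dB SPL.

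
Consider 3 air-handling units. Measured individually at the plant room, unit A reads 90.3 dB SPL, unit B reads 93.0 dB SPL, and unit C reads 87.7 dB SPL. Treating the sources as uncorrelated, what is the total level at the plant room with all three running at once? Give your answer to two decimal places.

95.63 dB SPL

Uncorrelated sources add in intensity (power), not in dB.
L_total = 10·log₁₀(10^(90.3/10) + 10^(93.0/10) + 10^(87.7/10)) = 10·log₁₀(3656000000) = 95.63 dB SPL.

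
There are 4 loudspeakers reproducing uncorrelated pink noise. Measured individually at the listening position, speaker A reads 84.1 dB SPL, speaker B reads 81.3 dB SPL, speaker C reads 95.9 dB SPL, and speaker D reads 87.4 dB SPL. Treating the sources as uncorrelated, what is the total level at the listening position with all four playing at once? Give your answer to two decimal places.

Incoherent sources sum as intensities:
L_total = 10·log₁₀(10^(84.1/10) + 10^(81.3/10) + 10^(95.9/10) + 10^(87.4/10)) = 10·log₁₀(4832000000) = 96.84 dB SPL.

96.84 dB SPL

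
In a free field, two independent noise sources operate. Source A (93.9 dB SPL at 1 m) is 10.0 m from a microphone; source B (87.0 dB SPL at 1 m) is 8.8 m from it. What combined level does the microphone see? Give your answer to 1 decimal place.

At the listener: L_A = 93.9 − 20·log₁₀(10.0) = 73.90 dB; L_B = 87.0 − 20·log₁₀(8.8) = 68.11 dB.
Combined: 10·log₁₀(10^(73.90/10)+10^(68.11/10)) = 74.9 dB SPL.

74.9 dB SPL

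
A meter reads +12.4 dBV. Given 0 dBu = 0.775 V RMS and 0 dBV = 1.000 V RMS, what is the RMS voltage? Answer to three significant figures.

4.17 V

V = 1.000 V × 10^(+12.4/20).
= 1.000 × 4.169 = 4.17 V.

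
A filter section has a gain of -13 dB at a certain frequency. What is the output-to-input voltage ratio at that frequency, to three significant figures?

0.224

Voltage ratio = 10^(dB/20).
10^(-13/20) = 10^(-0.6500) = 0.224.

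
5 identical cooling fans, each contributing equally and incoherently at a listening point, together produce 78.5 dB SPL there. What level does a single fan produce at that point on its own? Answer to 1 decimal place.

71.5 dB SPL

5 equal incoherent sources add 10·log₁₀(5) = 6.99 dB over one source.
L_one = 78.5 − 6.99 = 71.5 dB SPL.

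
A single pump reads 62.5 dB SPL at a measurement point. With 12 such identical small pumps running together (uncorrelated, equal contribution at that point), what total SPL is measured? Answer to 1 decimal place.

12 equal incoherent sources raise the level by 10·log₁₀(12) = 10.79 dB.
L_total = 62.5 + 10.79 = 73.3 dB SPL.

73.3 dB SPL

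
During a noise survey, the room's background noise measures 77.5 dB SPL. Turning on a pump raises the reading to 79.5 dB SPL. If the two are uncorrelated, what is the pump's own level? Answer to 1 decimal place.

75.2 dB SPL

Subtract intensities: L_src = 10·log₁₀(10^(L_total/10) − 10^(L_bg/10)).
L_src = 10·log₁₀(10^(79.5/10) − 10^(77.5/10)) = 10·log₁₀(32890000) = 75.2 dB SPL.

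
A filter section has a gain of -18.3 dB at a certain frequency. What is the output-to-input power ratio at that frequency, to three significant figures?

Power ratio = 10^(dB/10).
10^(-18.3/10) = 10^(-1.830) = 0.0148.

0.0148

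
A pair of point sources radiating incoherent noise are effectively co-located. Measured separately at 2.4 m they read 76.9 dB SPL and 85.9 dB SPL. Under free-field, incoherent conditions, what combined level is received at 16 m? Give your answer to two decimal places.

Combined at 2.4 m: 10·log₁₀(10^(76.9/10)+10^(85.9/10)) = 86.415 dB SPL.
Then apply −20·log₁₀(16/2.4) = -16.478 dB → 69.94 dB SPL.

69.94 dB SPL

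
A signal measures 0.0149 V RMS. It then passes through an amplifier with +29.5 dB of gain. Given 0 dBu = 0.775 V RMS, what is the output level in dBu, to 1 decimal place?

-4.8 dBu

Input level: 20·log₁₀(0.0149/0.775) = -34.32 dBu.
Output: -34.32 + 29.5 = -4.8 dBu.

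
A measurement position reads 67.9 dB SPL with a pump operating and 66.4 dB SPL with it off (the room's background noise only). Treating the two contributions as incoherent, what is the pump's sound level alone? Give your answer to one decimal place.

62.6 dB SPL

Subtract intensities: L_src = 10·log₁₀(10^(L_total/10) − 10^(L_bg/10)).
L_src = 10·log₁₀(10^(67.9/10) − 10^(66.4/10)) = 10·log₁₀(1801000) = 62.6 dB SPL.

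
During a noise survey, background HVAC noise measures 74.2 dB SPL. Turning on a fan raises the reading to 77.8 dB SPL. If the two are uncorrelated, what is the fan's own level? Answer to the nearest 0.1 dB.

Remove the background by subtracting linear intensities:
L_src = 10·log₁₀(10^(77.8/10) − 10^(74.2/10)) = 10·log₁₀(33950000) = 75.3 dB SPL.

75.3 dB SPL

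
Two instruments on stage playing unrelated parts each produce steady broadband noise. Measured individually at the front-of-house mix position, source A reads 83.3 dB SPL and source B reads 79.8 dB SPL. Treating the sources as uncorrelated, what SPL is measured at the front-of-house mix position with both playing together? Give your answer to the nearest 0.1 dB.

84.9 dB SPL

Incoherent sources sum as intensities:
L_total = 10·log₁₀(10^(83.3/10) + 10^(79.8/10)) = 10·log₁₀(309300000) = 84.9 dB SPL.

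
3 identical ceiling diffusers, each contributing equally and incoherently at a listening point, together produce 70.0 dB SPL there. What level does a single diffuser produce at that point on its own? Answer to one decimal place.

65.2 dB SPL

3 equal incoherent sources add 10·log₁₀(3) = 4.77 dB over one source.
L_one = 70.0 − 4.77 = 65.2 dB SPL.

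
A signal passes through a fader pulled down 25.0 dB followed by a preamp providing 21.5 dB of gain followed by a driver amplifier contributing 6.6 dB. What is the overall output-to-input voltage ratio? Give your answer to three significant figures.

1.43

Net gain = (−25.0) + 21.5 + 6.6 = 3.1 dB.
Voltage ratio = 10^(3.1/20) = 1.43.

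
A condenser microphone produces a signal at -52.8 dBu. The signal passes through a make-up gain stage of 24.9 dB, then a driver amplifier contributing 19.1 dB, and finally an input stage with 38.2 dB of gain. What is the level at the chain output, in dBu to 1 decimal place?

+29.4 dBu

Gain stages sum in dB:
-52.8 + 24.9 + 19.1 + 38.2 = +29.4 dBu.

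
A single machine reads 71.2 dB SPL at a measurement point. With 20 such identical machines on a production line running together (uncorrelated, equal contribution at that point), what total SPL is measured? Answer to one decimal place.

84.2 dB SPL

20 equal incoherent sources raise the level by 10·log₁₀(20) = 13.01 dB.
L_total = 71.2 + 13.01 = 84.2 dB SPL.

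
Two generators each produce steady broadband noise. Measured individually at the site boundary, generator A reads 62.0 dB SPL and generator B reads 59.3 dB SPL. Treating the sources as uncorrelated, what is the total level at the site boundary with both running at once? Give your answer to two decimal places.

Add the sources as powers (linear), then convert back to dB:
L_total = 10·log₁₀(10^(62.0/10) + 10^(59.3/10)) = 10·log₁₀(2436000) = 63.87 dB SPL.

63.87 dB SPL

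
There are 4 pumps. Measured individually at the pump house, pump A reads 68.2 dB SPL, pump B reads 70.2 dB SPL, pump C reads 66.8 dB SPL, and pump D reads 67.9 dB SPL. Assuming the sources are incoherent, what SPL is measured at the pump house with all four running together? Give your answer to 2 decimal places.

Incoherent sources sum as intensities:
L_total = 10·log₁₀(10^(68.2/10) + 10^(70.2/10) + 10^(66.8/10) + 10^(67.9/10)) = 10·log₁₀(28030000) = 74.48 dB SPL.

74.48 dB SPL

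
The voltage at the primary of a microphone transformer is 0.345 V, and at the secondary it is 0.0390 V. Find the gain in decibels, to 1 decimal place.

Voltage ratio → dB uses the 20·log₁₀ form:
20·log₁₀(0.0390/0.345) = 20·log₁₀(0.1130) = -18.9 dB.

-18.9 dB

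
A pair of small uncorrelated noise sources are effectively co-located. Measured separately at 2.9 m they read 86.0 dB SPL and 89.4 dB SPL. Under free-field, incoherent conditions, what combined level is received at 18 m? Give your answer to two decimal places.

75.18 dB SPL

Combined at 2.9 m: 10·log₁₀(10^(86.0/10)+10^(89.4/10)) = 91.035 dB SPL.
Then apply −20·log₁₀(18/2.9) = -15.857 dB → 75.18 dB SPL.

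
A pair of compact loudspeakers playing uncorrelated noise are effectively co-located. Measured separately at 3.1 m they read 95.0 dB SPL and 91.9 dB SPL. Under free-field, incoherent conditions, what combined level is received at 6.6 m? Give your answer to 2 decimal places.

90.17 dB SPL

Combined at 3.1 m: 10·log₁₀(10^(95.0/10)+10^(91.9/10)) = 96.731 dB SPL.
Then apply −20·log₁₀(6.6/3.1) = -6.564 dB → 90.17 dB SPL.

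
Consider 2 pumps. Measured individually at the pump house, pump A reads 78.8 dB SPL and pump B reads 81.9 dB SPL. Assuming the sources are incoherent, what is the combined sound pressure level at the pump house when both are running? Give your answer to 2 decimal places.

Add the sources as powers (linear), then convert back to dB:
L_total = 10·log₁₀(10^(78.8/10) + 10^(81.9/10)) = 10·log₁₀(230700000) = 83.63 dB SPL.

83.63 dB SPL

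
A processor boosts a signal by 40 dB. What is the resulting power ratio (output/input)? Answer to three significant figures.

Power ratio = 10^(dB/10).
10^(40/10) = 10^(4.000) = 10000.

10000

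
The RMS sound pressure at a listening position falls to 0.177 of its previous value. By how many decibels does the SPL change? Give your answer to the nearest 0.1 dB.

-15.0 dB

SPL change from a pressure ratio uses the 20·log₁₀ form:
20·log₁₀(0.177) = -15.0 dB.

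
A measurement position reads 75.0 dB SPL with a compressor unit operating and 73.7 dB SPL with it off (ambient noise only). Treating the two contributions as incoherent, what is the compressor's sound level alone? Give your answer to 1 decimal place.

69.1 dB SPL

Background correction is a power subtraction:
L_src = 10·log₁₀(10^(75.0/10) − 10^(73.7/10)) = 10·log₁₀(8180000) = 69.1 dB SPL.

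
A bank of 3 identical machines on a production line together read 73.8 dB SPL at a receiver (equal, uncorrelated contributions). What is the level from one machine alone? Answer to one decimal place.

69.0 dB SPL

3 equal incoherent sources add 10·log₁₀(3) = 4.77 dB over one source.
L_one = 73.8 − 4.77 = 69.0 dB SPL.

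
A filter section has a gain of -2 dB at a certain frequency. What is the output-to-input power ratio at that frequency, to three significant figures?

Power ratio = 10^(dB/10).
10^(-2/10) = 10^(-0.2000) = 0.631.

0.631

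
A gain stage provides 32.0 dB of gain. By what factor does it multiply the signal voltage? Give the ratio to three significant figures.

Voltage ratio = 10^(dB/20).
10^(32.0/20) = 10^(1.600) = 39.8.

39.8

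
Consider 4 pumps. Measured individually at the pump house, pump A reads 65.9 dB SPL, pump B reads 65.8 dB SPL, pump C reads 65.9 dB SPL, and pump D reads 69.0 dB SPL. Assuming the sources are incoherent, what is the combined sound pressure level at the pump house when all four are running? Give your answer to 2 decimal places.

Uncorrelated sources add in intensity (power), not in dB.
L_total = 10·log₁₀(10^(65.9/10) + 10^(65.8/10) + 10^(65.9/10) + 10^(69.0/10)) = 10·log₁₀(19530000) = 72.91 dB SPL.

72.91 dB SPL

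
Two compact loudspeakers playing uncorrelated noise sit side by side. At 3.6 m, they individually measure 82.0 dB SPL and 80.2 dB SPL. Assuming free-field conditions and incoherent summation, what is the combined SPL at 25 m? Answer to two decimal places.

Combined at 3.6 m: 10·log₁₀(10^(82.0/10)+10^(80.2/10)) = 84.203 dB SPL.
Then apply −20·log₁₀(25/3.6) = -16.833 dB → 67.37 dB SPL.

67.37 dB SPL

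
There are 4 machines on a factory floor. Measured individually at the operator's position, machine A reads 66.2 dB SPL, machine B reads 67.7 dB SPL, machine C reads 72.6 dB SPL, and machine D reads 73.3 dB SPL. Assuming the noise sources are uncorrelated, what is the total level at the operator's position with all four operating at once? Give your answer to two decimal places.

Uncorrelated sources add in intensity (power), not in dB.
L_total = 10·log₁₀(10^(66.2/10) + 10^(67.7/10) + 10^(72.6/10) + 10^(73.3/10)) = 10·log₁₀(49630000) = 76.96 dB SPL.

76.96 dB SPL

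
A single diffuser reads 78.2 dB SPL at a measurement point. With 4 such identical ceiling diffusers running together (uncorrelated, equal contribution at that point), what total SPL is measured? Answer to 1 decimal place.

84.2 dB SPL

4 equal incoherent sources raise the level by 10·log₁₀(4) = 6.02 dB.
L_total = 78.2 + 6.02 = 84.2 dB SPL.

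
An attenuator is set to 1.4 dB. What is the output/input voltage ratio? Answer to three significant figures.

0.851

Voltage ratio = 10^(dB/20).
10^(-1.4/20) = 10^(-0.07000) = 0.851.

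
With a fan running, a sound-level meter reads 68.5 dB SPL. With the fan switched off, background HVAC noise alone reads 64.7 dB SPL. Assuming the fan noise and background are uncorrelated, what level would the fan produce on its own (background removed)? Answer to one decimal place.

66.2 dB SPL

Remove the background by subtracting linear intensities:
L_src = 10·log₁₀(10^(68.5/10) − 10^(64.7/10)) = 10·log₁₀(4128000) = 66.2 dB SPL.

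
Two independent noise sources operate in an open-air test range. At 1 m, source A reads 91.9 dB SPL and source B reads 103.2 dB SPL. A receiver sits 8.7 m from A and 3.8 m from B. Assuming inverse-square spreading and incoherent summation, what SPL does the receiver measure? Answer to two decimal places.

At the listener: L_A = 91.9 − 20·log₁₀(8.7) = 73.110 dB; L_B = 103.2 − 20·log₁₀(3.8) = 91.604 dB.
Combined: 10·log₁₀(10^(73.110/10)+10^(91.604/10)) = 91.67 dB SPL.

91.67 dB SPL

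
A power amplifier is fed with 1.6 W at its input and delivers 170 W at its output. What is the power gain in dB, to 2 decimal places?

For a power ratio, dB = 10·log₁₀(P₂/P₁).
10·log₁₀(170/1.6) = 10·log₁₀(106.2) = 20.26 dB.

20.26 dB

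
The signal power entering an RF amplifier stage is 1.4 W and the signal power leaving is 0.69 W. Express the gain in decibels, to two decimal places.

Power is a power quantity, so gain = 10·log₁₀(P_out/P_in).
10·log₁₀(0.69/1.4) = 10·log₁₀(0.4929) = -3.07 dB.

-3.07 dB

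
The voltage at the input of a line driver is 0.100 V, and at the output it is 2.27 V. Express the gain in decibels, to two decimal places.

Voltage ratio → dB uses the 20·log₁₀ form:
20·log₁₀(2.27/0.100) = 20·log₁₀(22.70) = 27.12 dB.

27.12 dB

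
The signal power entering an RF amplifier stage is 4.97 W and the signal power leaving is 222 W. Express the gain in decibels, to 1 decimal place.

Power ratio → dB uses the 10·log₁₀ form:
10·log₁₀(222/4.97) = 10·log₁₀(44.67) = 16.5 dB.

16.5 dB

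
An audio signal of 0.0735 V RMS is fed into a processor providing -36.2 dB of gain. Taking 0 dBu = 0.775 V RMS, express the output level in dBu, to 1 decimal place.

-56.7 dBu

Input level: 20·log₁₀(0.0735/0.775) = -20.46 dBu.
Output: -20.46 − 36.2 = -56.7 dBu.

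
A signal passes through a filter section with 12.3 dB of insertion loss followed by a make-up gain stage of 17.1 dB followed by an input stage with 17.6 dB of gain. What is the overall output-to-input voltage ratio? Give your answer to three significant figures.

13.2

Net gain = (−12.3) + 17.1 + 17.6 = 22.4 dB.
Voltage ratio = 10^(22.4/20) = 13.2.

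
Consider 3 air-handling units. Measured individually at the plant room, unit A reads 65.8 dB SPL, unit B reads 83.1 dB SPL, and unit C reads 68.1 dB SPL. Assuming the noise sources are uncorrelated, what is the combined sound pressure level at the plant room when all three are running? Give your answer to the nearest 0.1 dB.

Uncorrelated sources add in intensity (power), not in dB.
L_total = 10·log₁₀(10^(65.8/10) + 10^(83.1/10) + 10^(68.1/10)) = 10·log₁₀(214400000) = 83.3 dB SPL.

83.3 dB SPL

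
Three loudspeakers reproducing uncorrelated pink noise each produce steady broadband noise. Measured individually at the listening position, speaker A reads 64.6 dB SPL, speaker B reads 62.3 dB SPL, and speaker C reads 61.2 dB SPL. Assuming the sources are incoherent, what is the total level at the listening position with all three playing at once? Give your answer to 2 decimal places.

67.71 dB SPL

Uncorrelated sources add in intensity (power), not in dB.
L_total = 10·log₁₀(10^(64.6/10) + 10^(62.3/10) + 10^(61.2/10)) = 10·log₁₀(5901000) = 67.71 dB SPL.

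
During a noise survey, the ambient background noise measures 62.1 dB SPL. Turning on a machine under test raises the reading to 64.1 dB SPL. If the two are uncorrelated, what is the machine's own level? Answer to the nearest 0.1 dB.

Subtract intensities: L_src = 10·log₁₀(10^(L_total/10) − 10^(L_bg/10)).
L_src = 10·log₁₀(10^(64.1/10) − 10^(62.1/10)) = 10·log₁₀(948600) = 59.8 dB SPL.

59.8 dB SPL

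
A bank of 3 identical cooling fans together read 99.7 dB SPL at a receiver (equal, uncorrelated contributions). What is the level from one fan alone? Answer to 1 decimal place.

3 equal incoherent sources add 10·log₁₀(3) = 4.77 dB over one source.
L_one = 99.7 − 4.77 = 94.9 dB SPL.

94.9 dB SPL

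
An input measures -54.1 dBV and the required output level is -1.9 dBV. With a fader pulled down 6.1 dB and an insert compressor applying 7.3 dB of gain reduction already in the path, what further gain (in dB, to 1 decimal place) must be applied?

65.6 dB

The required make-up gain is the shortfall in the dB sum.
G = -1.9 − (-54.1) + 6.1 + 7.3 = 65.6 dB.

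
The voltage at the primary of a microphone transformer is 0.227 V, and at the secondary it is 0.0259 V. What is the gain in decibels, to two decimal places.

-18.85 dB

Voltage ratio → dB uses the 20·log₁₀ form:
20·log₁₀(0.0259/0.227) = 20·log₁₀(0.1141) = -18.85 dB.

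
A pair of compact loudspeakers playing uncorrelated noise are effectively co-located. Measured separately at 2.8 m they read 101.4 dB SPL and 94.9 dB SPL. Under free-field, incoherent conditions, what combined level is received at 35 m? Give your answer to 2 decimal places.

80.34 dB SPL

Combined at 2.8 m: 10·log₁₀(10^(101.4/10)+10^(94.9/10)) = 102.277 dB SPL.
Then apply −20·log₁₀(35/2.8) = -21.938 dB → 80.34 dB SPL.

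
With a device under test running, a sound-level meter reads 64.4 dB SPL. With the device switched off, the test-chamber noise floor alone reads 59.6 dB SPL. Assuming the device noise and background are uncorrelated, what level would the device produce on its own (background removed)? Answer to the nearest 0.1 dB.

Remove the background by subtracting linear intensities:
L_src = 10·log₁₀(10^(64.4/10) − 10^(59.6/10)) = 10·log₁₀(1842000) = 62.7 dB SPL.

62.7 dB SPL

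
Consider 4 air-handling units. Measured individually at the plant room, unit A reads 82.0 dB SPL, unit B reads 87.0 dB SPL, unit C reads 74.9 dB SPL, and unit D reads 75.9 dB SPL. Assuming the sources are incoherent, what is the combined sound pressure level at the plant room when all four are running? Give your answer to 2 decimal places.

Incoherent sources sum as intensities:
L_total = 10·log₁₀(10^(82.0/10) + 10^(87.0/10) + 10^(74.9/10) + 10^(75.9/10)) = 10·log₁₀(729500000) = 88.63 dB SPL.

88.63 dB SPL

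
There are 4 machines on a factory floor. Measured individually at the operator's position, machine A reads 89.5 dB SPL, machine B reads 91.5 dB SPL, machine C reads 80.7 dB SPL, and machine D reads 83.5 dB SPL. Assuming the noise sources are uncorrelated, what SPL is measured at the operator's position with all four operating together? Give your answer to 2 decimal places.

Incoherent sources sum as intensities:
L_total = 10·log₁₀(10^(89.5/10) + 10^(91.5/10) + 10^(80.7/10) + 10^(83.5/10)) = 10·log₁₀(2645000000) = 94.22 dB SPL.

94.22 dB SPL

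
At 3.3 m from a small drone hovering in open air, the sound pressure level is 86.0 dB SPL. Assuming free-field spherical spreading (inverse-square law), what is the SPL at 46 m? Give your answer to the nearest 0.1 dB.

Inverse-square spreading gives ΔL = −20·log₁₀(d₂/d₁).
ΔL = −20·log₁₀(46/3.3) = -22.88 dB, so L₂ = 86.0 + (-22.88) = 63.1 dB SPL.

63.1 dB SPL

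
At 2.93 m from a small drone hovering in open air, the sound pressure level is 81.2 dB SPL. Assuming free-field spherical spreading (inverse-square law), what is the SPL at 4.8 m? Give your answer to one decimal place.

76.9 dB SPL

For a point source in a free field, ΔL = −20·log₁₀(d₂/d₁).
ΔL = −20·log₁₀(4.8/2.93) = -4.29 dB, so L₂ = 81.2 + (-4.29) = 76.9 dB SPL.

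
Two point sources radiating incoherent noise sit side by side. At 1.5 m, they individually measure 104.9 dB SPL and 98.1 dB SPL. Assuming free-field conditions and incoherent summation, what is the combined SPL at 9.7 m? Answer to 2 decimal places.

89.51 dB SPL

Combined at 1.5 m: 10·log₁₀(10^(104.9/10)+10^(98.1/10)) = 105.724 dB SPL.
Then apply −20·log₁₀(9.7/1.5) = -16.214 dB → 89.51 dB SPL.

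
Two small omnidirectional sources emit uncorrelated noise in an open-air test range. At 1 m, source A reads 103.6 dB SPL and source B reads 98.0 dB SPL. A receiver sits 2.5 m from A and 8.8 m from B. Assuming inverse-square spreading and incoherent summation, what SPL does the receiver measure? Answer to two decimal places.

At the listener: L_A = 103.6 − 20·log₁₀(2.5) = 95.641 dB; L_B = 98.0 − 20·log₁₀(8.8) = 79.110 dB.
Combined: 10·log₁₀(10^(95.641/10)+10^(79.110/10)) = 95.74 dB SPL.

95.74 dB SPL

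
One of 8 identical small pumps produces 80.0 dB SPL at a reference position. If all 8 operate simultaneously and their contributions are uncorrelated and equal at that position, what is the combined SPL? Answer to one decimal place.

89.0 dB SPL

8 equal incoherent sources raise the level by 10·log₁₀(8) = 9.03 dB.
L_total = 80.0 + 9.03 = 89.0 dB SPL.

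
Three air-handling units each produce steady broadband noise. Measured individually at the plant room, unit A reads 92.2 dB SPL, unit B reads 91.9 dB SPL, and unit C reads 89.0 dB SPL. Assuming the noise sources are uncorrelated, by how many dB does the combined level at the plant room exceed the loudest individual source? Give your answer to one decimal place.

Incoherent sources sum as intensities:
L_total = 10·log₁₀(10^(92.2/10) + 10^(91.9/10) + 10^(89.0/10)) = 96.02 dB SPL.
Excess over the loudest (92.2 dB): 96.02 − 92.2 = 3.8 dB.

3.8 dB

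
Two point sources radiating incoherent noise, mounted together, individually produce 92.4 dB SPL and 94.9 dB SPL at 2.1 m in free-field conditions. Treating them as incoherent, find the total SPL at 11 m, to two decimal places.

82.45 dB SPL

Combined at 2.1 m: 10·log₁₀(10^(92.4/10)+10^(94.9/10)) = 96.838 dB SPL.
Then apply −20·log₁₀(11/2.1) = -14.383 dB → 82.45 dB SPL.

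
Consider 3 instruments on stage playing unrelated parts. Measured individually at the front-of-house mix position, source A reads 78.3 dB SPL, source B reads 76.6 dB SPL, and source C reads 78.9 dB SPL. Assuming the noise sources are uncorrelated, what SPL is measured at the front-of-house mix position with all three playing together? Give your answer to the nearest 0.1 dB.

82.8 dB SPL

Incoherent sources sum as intensities:
L_total = 10·log₁₀(10^(78.3/10) + 10^(76.6/10) + 10^(78.9/10)) = 10·log₁₀(190900000) = 82.8 dB SPL.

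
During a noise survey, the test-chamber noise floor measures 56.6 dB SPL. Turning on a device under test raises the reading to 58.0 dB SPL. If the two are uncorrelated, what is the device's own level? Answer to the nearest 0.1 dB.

52.4 dB SPL

Subtract intensities: L_src = 10·log₁₀(10^(L_total/10) − 10^(L_bg/10)).
L_src = 10·log₁₀(10^(58.0/10) − 10^(56.6/10)) = 10·log₁₀(173900) = 52.4 dB SPL.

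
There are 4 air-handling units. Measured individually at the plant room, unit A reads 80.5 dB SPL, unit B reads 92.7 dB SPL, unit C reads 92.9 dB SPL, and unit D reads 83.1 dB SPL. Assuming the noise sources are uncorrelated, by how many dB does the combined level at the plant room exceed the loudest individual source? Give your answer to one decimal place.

3.3 dB

Uncorrelated sources add in intensity (power), not in dB.
L_total = 10·log₁₀(10^(80.5/10) + 10^(92.7/10) + 10^(92.9/10) + 10^(83.1/10)) = 96.16 dB SPL.
Excess over the loudest (92.9 dB): 96.16 − 92.9 = 3.3 dB.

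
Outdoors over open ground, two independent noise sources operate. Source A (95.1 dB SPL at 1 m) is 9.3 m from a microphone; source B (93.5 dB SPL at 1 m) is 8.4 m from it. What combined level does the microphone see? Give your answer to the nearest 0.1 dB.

At the listener: L_A = 95.1 − 20·log₁₀(9.3) = 75.73 dB; L_B = 93.5 − 20·log₁₀(8.4) = 75.01 dB.
Combined: 10·log₁₀(10^(75.73/10)+10^(75.01/10)) = 78.4 dB SPL.

78.4 dB SPL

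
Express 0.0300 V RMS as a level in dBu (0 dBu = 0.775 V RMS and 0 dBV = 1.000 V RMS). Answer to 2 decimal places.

dBu = 20·log₁₀(V / 0.775 V).
20·log₁₀(0.0300/0.775) = -28.24 dBu.

-28.24 dBu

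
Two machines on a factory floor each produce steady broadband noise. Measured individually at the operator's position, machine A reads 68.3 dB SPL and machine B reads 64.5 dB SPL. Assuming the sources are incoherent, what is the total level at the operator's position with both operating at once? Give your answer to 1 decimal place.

Incoherent sources sum as intensities:
L_total = 10·log₁₀(10^(68.3/10) + 10^(64.5/10)) = 10·log₁₀(9579000) = 69.8 dB SPL.

69.8 dB SPL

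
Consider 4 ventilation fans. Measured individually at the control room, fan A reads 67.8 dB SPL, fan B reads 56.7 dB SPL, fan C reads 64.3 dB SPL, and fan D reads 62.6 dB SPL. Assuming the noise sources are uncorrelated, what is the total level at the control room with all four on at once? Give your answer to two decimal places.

Incoherent sources sum as intensities:
L_total = 10·log₁₀(10^(67.8/10) + 10^(56.7/10) + 10^(64.3/10) + 10^(62.6/10)) = 10·log₁₀(11000000) = 70.42 dB SPL.

70.42 dB SPL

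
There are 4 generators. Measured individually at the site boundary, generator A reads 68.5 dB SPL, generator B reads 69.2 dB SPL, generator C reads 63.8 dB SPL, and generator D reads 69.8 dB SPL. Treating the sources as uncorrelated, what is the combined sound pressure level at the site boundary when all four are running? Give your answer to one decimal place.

Uncorrelated sources add in intensity (power), not in dB.
L_total = 10·log₁₀(10^(68.5/10) + 10^(69.2/10) + 10^(63.8/10) + 10^(69.8/10)) = 10·log₁₀(27350000) = 74.4 dB SPL.

74.4 dB SPL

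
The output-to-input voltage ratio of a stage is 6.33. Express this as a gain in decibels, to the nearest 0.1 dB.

Voltage ratio → dB uses the 20·log₁₀ form:
20·log₁₀(6.33) = 16.0 dB.

16.0 dB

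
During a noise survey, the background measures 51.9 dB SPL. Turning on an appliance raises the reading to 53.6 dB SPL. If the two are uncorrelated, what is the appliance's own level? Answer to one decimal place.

48.7 dB SPL

Remove the background by subtracting linear intensities:
L_src = 10·log₁₀(10^(53.6/10) − 10^(51.9/10)) = 10·log₁₀(74210) = 48.7 dB SPL.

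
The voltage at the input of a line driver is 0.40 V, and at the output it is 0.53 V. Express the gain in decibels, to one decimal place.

Voltage ratio → dB uses the 20·log₁₀ form:
20·log₁₀(0.53/0.40) = 20·log₁₀(1.325) = 2.4 dB.

2.4 dB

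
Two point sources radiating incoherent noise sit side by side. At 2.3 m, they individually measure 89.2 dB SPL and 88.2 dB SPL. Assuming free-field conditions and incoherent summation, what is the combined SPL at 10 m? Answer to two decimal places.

78.97 dB SPL

Combined at 2.3 m: 10·log₁₀(10^(89.2/10)+10^(88.2/10)) = 91.739 dB SPL.
Then apply −20·log₁₀(10/2.3) = -12.765 dB → 78.97 dB SPL.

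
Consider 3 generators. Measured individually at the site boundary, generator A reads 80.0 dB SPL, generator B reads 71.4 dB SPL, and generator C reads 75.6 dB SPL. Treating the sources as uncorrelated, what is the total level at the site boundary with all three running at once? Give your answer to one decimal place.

81.8 dB SPL

Uncorrelated sources add in intensity (power), not in dB.
L_total = 10·log₁₀(10^(80.0/10) + 10^(71.4/10) + 10^(75.6/10)) = 10·log₁₀(150100000) = 81.8 dB SPL.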